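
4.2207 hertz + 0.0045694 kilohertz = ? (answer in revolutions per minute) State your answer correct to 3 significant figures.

4.2207 Hz = 253.242 rpm and 0.0045694 kHz = 274.164 rpm.
253.242 + 274.164 ≈ 527 rpm.

527 rpm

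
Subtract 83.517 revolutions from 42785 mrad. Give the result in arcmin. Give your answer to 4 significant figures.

-1.657 × 10^6 arcminutes

42785 mrad = 147084 arcmin and 83.517 rev = 1.80397 × 10^6 arcmin.
147084 − 1.80397 × 10^6 ≈ -1.657 × 10^6 arcmin.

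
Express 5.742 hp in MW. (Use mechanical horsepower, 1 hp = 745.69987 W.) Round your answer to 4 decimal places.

1 hp = 0.000745700 MW.
5.742 × 0.000745700 ≈ 0.0043 MW.

0.0043 MW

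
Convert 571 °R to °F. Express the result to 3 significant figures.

°R = °F + 459.67.
Applying the formula gives 111 °F.

111 degrees Fahrenheit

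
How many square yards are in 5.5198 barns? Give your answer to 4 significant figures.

6.602 × 10^-28 yd²

1 barn = 1.19599 × 10^-28 yd².
So 5.5198 × 1.19599 × 10^-28 ≈ 6.602 × 10^-28 yd².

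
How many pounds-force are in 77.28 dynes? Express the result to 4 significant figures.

1 dyne = 2.24809 × 10^-6 pounds-force.
77.28 × 2.24809 × 10^-6 ≈ 0.0001737 lbf.

0.0001737 lbf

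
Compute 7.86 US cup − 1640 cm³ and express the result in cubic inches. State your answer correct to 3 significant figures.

13.4 cubic inches

7.86 US cup = 113.479 in³ and 1640 cm³ = 100.079 in³.
113.479 − 100.079 ≈ 13.4 in³.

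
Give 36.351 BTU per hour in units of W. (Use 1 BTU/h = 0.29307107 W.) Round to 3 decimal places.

10.653 W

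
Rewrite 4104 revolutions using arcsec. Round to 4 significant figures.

5.319e+9 arcseconds

1 rev = 1.29600e+6 arcseconds.
Then 4104 × 1.29600e+6 ≈ 5.319e+9 arcsec.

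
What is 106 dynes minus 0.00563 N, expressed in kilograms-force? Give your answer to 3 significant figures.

-0.000466 kilograms-force

106 dyn = 0.000108090 kgf and 0.00563 N = 0.000574100 kgf.
0.000108090 − 0.000574100 ≈ -0.000466 kgf.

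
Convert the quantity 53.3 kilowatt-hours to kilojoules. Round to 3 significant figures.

192000 kJ

1 kWh = 3600.00 kJ.
53.3 × 3600.00 ≈ 192000 kJ.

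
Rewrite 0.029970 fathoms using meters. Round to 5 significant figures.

0.054809 meters

1 fathom = 1.82880 meters.
Thus 0.029970 × 1.82880 ≈ 0.054809 m.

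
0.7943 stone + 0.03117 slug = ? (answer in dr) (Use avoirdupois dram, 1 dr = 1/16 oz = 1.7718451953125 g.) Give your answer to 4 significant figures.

3104 dr

0.7943 st = 2846.77 dr and 0.03117 slug = 256.733 dr.
2846.77 + 256.733 ≈ 3104 dr.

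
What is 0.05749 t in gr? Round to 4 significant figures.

887200 grains

1 t = 1.54324 × 10^7 gr.
Then 0.05749 × 1.54324 × 10^7 ≈ 887200 gr.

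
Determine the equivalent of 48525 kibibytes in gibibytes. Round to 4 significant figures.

0.04628 GiB

1 KiB = 9.53674e-7 GiB.
48525 × 9.53674e-7 ≈ 0.04628 GiB.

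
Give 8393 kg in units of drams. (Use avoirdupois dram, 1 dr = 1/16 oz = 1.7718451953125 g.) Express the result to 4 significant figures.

4.737 × 10^6 dr

1 kg = 564.383 dr.
8393 × 564.383 ≈ 4.737 × 10^6 dr.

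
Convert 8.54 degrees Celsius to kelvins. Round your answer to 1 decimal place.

281.7 K

K = °C + 273.15.
Applying the formula gives 281.7 K.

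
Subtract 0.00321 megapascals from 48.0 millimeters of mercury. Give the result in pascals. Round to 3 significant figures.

3190 Pa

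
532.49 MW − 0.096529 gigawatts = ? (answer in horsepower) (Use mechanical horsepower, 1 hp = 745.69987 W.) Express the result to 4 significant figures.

532.49 MW = 714081 hp and 0.096529 GW = 129448 hp.
714081 − 129448 ≈ 584600 hp.

584600 hp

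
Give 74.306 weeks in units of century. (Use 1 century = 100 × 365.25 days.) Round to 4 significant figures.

1 wk = 0.000191650 centuries.
74.306 × 0.000191650 ≈ 0.01424 century.

0.01424 century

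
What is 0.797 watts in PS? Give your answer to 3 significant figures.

0.00108 metric horsepower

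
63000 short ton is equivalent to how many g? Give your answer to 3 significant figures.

5.72 × 10^10 g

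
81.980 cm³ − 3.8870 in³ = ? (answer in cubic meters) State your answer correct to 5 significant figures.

81.980 cm³ = 8.198000e-5 m³ and 3.8870 in³ = 6.369652e-5 m³.
8.198000e-5 − 6.369652e-5 ≈ 1.8283e-5 m³.

1.8283e-5 m³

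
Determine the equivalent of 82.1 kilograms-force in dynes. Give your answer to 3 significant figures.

8.05e+7 dynes

1 kgf = 980665 dyn.
Thus 82.1 × 980665 ≈ 8.05e+7 dyn.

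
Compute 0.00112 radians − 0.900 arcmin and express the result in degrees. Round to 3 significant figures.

0.0492 °

0.00112 rad = 0.0641713 ° and 0.900 arcmin = 0.0150000 °.
0.0641713 − 0.0150000 ≈ 0.0492 °.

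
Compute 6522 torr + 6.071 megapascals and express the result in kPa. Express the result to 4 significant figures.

6941 kPa

6522 torr = 869.528 kPa and 6.071 MPa = 6071.00 kPa.
869.528 + 6071.00 ≈ 6941 kPa.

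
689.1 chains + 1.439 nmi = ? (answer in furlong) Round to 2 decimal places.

82.16 furlong

689.1 chain = 68.9100 furlong and 1.439 nmi = 13.2478 furlong.
68.9100 + 13.2478 ≈ 82.16 furlong.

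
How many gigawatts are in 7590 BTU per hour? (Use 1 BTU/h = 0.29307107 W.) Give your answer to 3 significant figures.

2.22 × 10^-6 GW

1 BTU per hour = 2.93071 × 10^-10 GW.
7590 × 2.93071 × 10^-10 ≈ 2.22 × 10^-6 GW.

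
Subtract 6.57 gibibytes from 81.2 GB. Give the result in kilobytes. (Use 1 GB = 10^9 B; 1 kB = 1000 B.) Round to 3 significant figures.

7.41e+7 kB

81.2 GB = 8.12000e+7 kB and 6.57 GiB = 7.05448e+6 kB.
8.12000e+7 − 7.05448e+6 ≈ 7.41e+7 kB.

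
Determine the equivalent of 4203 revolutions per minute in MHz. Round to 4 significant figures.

7.005e-5 MHz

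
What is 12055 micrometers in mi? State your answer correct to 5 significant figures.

1 μm = 6.21371e-10 mi.
12055 × 6.21371e-10 ≈ 7.4906e-6 mi.

7.4906e-6 mi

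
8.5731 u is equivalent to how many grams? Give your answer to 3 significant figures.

1.42e-23 grams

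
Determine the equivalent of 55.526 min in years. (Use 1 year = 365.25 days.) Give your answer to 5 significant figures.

0.00010557 years

1 min = 1.90129e-6 yr.
So 55.526 × 1.90129e-6 ≈ 0.00010557 yr.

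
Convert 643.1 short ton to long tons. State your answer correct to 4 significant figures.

574.2 long tons

1 short ton = 0.892857 long tons.
Thus 643.1 × 0.892857 ≈ 574.2 long ton.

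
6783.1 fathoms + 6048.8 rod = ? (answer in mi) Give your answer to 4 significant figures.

6783.1 fathom = 7.70807 mi and 6048.8 rod = 18.9025 mi.
7.70807 + 18.9025 ≈ 26.61 mi.

26.61 miles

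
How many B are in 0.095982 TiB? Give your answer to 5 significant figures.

1 TiB = 1.09951 × 10^12 bytes.
So 0.095982 × 1.09951 × 10^12 ≈ 1.0553 × 10^11 B.

1.0553 × 10^11 B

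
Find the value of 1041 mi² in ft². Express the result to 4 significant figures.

2.902e+10 ft²

1 square mile = 2.78784e+7 ft².
1041 × 2.78784e+7 ≈ 2.902e+10 ft².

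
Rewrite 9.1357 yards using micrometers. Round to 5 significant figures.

8.3537 × 10^6 μm

1 yard = 914400 μm.
Thus 9.1357 × 914400 ≈ 8.3537 × 10^6 μm.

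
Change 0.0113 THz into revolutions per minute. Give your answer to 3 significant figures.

6.78e+11 rpm

1 terahertz = 6.00000e+13 rpm.
Thus 0.0113 × 6.00000e+13 ≈ 6.78e+11 rpm.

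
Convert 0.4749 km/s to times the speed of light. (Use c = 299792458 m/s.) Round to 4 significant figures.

1 km/s = 3.33564e-6 times the speed of light.
Thus 0.4749 × 3.33564e-6 ≈ 1.584e-6 c.

1.584e-6 c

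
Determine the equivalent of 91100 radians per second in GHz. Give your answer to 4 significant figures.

1.450 × 10^-5 GHz

1 rad/s = 1.59155 × 10^-10 gigahertz.
91100 × 1.59155 × 10^-10 ≈ 1.450 × 10^-5 GHz.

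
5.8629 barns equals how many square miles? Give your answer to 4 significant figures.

1 barn = 3.86102e-35 mi².
5.8629 × 3.86102e-35 ≈ 2.264e-34 mi².

2.264e-34 mi²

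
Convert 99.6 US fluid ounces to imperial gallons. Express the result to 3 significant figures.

0.648 imp gal

1 US fl oz = 0.00650527 imperial gallons.
Thus 99.6 × 0.00650527 ≈ 0.648 imp gal.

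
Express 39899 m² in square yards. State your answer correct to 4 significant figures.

47720 square yards

1 square meter = 1.19599 yd².
Then 39899 × 1.19599 ≈ 47720 yd².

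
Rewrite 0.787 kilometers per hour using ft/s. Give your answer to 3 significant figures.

0.717 feet per second

1 km/h = 0.911344 feet per second.
So 0.787 × 0.911344 ≈ 0.717 ft/s.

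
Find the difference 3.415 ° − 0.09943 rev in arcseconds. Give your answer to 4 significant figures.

3.415 ° = 12294.0 arcsec and 0.09943 rev = 128861 arcsec.
12294.0 − 128861 ≈ -116600 arcsec.

-116600 arcsec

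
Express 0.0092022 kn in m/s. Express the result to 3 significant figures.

0.00473 m/s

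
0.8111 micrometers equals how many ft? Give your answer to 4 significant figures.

2.661e-6 ft

1 μm = 3.28084e-6 feet.
Then 0.8111 × 3.28084e-6 ≈ 2.661e-6 ft.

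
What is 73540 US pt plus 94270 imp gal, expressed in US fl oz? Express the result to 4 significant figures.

73540 US pt = 1.17664 × 10^6 US fl oz and 94270 imp gal = 1.44913 × 10^7 US fl oz.
1.17664 × 10^6 + 1.44913 × 10^7 ≈ 1.567 × 10^7 US fl oz.

1.567 × 10^7 US fl oz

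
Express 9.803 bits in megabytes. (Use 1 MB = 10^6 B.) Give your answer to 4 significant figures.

1.225e-6 megabytes

1 bit = 1.25000e-7 MB.
So 9.803 × 1.25000e-7 ≈ 1.225e-6 MB.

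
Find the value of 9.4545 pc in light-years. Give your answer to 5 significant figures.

1 parsec = 3.26156 light-years.
Then 9.4545 × 3.26156 ≈ 30.836 ly.

30.836 light-years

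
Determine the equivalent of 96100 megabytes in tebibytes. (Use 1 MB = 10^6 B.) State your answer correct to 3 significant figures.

0.0874 tebibytes

1 megabyte = 9.09495e-7 TiB.
96100 × 9.09495e-7 ≈ 0.0874 TiB.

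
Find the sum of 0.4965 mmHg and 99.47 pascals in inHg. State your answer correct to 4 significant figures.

0.04892 inches of mercury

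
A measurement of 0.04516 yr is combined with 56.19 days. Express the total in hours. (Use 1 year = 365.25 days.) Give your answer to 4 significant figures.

1744 hours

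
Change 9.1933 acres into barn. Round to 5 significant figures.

1 acre = 4.04686 × 10^31 barns.
Thus 9.1933 × 4.04686 × 10^31 ≈ 3.7204 × 10^32 barn.

3.7204 × 10^32 barns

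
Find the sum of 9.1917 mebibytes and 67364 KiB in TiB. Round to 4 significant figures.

7.150 × 10^-5 tebibytes

9.1917 MiB = 8.76589 × 10^-6 TiB and 67364 KiB = 6.27376 × 10^-5 TiB.
8.76589 × 10^-6 + 6.27376 × 10^-5 ≈ 7.150 × 10^-5 TiB.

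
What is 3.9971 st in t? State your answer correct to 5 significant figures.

1 st = 0.00635029 metric tons.
Then 3.9971 × 0.00635029 ≈ 0.025383 t.

0.025383 metric tons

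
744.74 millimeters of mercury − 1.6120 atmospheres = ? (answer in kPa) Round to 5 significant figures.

744.74 mmHg = 99.29051 kPa and 1.6120 atm = 163.3359 kPa.
99.29051 − 163.3359 ≈ -64.045 kPa.

-64.045 kilopascals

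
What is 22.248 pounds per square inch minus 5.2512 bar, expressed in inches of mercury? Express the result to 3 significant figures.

22.248 psi = 45.2974 inHg and 5.2512 bar = 155.068 inHg.
45.2974 − 155.068 ≈ -110 inHg.

-110 inches of mercury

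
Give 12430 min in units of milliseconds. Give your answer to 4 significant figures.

7.458e+8 ms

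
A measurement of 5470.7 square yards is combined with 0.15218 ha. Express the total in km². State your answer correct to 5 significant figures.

0.0060960 km²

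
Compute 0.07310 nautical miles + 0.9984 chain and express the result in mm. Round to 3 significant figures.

155000 mm

0.07310 nmi = 135381 mm and 0.9984 chain = 20084.6 mm.
135381 + 20084.6 ≈ 155000 mm.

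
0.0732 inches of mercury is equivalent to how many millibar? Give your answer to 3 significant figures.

1 inHg = 33.8639 millibar.
0.0732 × 33.8639 ≈ 2.48 mbar.

2.48 mbar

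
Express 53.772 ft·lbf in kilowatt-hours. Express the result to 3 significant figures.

2.03e-5 kWh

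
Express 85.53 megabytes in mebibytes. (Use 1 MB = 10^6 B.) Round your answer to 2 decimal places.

81.57 MiB

1 megabyte = 0.953674 mebibytes.
So 85.53 × 0.953674 ≈ 81.57 MiB.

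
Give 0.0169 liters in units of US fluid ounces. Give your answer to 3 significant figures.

1 liter = 33.8140 US fl oz.
0.0169 × 33.8140 ≈ 0.571 US fl oz.

0.571 US fl oz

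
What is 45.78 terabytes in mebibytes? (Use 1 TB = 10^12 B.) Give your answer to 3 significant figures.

4.37 × 10^7 MiB

1 TB = 953674 MiB.
45.78 × 953674 ≈ 4.37 × 10^7 MiB.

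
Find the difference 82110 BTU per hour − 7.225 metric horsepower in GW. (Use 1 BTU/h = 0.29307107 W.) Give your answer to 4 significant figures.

1.875e-5 GW

82110 BTU/h = 2.40641e-5 GW and 7.225 PS = 5.31398e-6 GW.
2.40641e-5 − 5.31398e-6 ≈ 1.875e-5 GW.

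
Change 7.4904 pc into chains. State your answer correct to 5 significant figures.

1.1489 × 10^16 chains

1 pc = 1.53388 × 10^15 chain.
Then 7.4904 × 1.53388 × 10^15 ≈ 1.1489 × 10^16 chain.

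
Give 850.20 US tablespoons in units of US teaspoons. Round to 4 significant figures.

1 US tbsp = 3.00000 US tsp.
Then 850.20 × 3.00000 ≈ 2551 US tsp.

2551 US teaspoons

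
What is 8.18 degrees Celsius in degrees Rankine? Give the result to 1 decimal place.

°R = (°C + 273.15) × 9/5.
Applying the formula gives 506.4 °R.

506.4 degrees Rankine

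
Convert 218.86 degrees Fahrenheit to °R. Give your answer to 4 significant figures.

°R = °F + 459.67.
Applying the formula gives 678.5 °R.

678.5 degrees Rankine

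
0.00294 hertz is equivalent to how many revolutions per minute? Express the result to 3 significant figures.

0.176 rpm

1 Hz = 60.0000 rpm.
So 0.00294 × 60.0000 ≈ 0.176 rpm.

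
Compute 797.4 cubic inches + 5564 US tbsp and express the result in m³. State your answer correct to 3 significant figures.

797.4 in³ = 0.0130670 m³ and 5564 US tbsp = 0.0822736 m³.
0.0130670 + 0.0822736 ≈ 0.0953 m³.

0.0953 cubic meters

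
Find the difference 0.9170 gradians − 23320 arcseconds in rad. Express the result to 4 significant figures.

-0.09865 radians

0.9170 grad = 0.0144042 rad and 23320 arcsec = 0.113059 rad.
0.0144042 − 0.113059 ≈ -0.09865 rad.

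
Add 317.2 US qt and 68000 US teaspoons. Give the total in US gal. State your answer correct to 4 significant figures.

167.8 US gallons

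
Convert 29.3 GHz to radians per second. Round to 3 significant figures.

1 gigahertz = 6.28319e+9 rad/s.
Then 29.3 × 6.28319e+9 ≈ 1.84e+11 rad/s.

1.84e+11 rad/s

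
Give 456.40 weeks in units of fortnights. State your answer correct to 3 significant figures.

1 week = 0.500000 fortnights.
Then 456.40 × 0.500000 ≈ 228 fortnight.

228 fortnights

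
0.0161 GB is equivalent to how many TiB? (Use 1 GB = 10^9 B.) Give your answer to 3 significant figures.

1.46 × 10^-5 tebibytes

1 gigabyte = 0.000909495 TiB.
Then 0.0161 × 0.000909495 ≈ 1.46 × 10^-5 TiB.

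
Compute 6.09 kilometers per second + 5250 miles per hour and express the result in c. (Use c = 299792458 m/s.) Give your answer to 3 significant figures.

2.81e-5 times the speed of light

6.09 km/s = 2.03141e-5 c and 5250 mph = 7.82862e-6 c.
2.03141e-5 + 7.82862e-6 ≈ 2.81e-5 c.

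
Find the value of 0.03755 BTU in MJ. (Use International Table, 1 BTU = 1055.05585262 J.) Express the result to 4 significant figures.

1 British thermal unit = 0.00105506 MJ.
So 0.03755 × 0.00105506 ≈ 3.962 × 10^-5 MJ.

3.962 × 10^-5 MJ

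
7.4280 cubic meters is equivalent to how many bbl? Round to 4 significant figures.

46.72 oil barrels

1 cubic meter = 6.28981 bbl.
7.4280 × 6.28981 ≈ 46.72 bbl.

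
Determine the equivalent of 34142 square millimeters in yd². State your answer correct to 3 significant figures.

1 square millimeter = 1.19599e-6 yd².
34142 × 1.19599e-6 ≈ 0.0408 yd².

0.0408 square yards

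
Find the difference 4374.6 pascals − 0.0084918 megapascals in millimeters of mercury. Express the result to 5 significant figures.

4374.6 Pa = 32.81219 mmHg and 0.0084918 MPa = 63.69373 mmHg.
32.81219 − 63.69373 ≈ -30.882 mmHg.

-30.882 millimeters of mercury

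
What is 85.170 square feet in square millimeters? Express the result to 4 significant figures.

1 square foot = 92903.0 square millimeters.
Then 85.170 × 92903.0 ≈ 7.913e+6 mm².

7.913e+6 mm²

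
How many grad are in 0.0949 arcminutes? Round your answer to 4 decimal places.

1 arcminute = 0.0185185 gradians.
Thus 0.0949 × 0.0185185 ≈ 0.0018 grad.

0.0018 grad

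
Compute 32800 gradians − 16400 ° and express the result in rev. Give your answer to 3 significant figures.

32800 grad = 82.0000 rev and 16400 ° = 45.5556 rev.
82.0000 − 45.5556 ≈ 36.4 rev.

36.4 rev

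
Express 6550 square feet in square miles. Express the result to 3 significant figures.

1 square foot = 3.58701 × 10^-8 mi².
So 6550 × 3.58701 × 10^-8 ≈ 0.000235 mi².

0.000235 mi²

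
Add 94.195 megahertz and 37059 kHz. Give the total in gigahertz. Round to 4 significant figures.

94.195 MHz = 0.0941950 GHz and 37059 kHz = 0.0370590 GHz.
0.0941950 + 0.0370590 ≈ 0.1313 GHz.

0.1313 GHz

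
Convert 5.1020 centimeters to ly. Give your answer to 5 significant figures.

1 centimeter = 1.05700e-18 ly.
So 5.1020 × 1.05700e-18 ≈ 5.3928e-18 ly.

5.3928e-18 light-years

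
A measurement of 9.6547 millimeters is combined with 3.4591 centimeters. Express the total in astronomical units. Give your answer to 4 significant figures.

2.958 × 10^-13 au

9.6547 mm = 6.45377 × 10^-14 au and 3.4591 cm = 2.31227 × 10^-13 au.
6.45377 × 10^-14 + 2.31227 × 10^-13 ≈ 2.958 × 10^-13 au.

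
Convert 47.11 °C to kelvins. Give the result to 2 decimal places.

320.26 kelvins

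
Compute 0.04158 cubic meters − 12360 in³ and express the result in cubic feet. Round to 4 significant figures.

-5.684 ft³

0.04158 m³ = 1.46838 ft³ and 12360 in³ = 7.15278 ft³.
1.46838 − 7.15278 ≈ -5.684 ft³.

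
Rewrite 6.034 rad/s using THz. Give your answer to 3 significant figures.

9.60e-13 THz

1 radian per second = 1.59155e-13 terahertz.
6.034 × 1.59155e-13 ≈ 9.60e-13 THz.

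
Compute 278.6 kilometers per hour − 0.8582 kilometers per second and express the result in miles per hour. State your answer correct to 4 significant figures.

278.6 km/h = 173.114 mph and 0.8582 km/s = 1919.74 mph.
173.114 − 1919.74 ≈ -1747 mph.

-1747 miles per hour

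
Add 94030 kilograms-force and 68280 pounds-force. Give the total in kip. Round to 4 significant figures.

94030 kgf = 207.301 kip and 68280 lbf = 68.2800 kip.
207.301 + 68.2800 ≈ 275.6 kip.

275.6 kips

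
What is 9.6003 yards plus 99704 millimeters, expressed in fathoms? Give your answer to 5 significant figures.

59.319 fathoms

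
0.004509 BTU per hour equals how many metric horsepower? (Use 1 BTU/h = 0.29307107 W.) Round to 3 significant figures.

1.80e-6 PS

1 BTU/h = 0.000398466 metric horsepower.
0.004509 × 0.000398466 ≈ 1.80e-6 PS.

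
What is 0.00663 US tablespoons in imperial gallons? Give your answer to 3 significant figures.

2.16 × 10^-5 imp gal

1 US tbsp = 0.00325263 imperial gallons.
Then 0.00663 × 0.00325263 ≈ 2.16 × 10^-5 imp gal.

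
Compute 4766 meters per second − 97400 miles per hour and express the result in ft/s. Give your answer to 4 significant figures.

-127200 feet per second

4766 m/s = 15636.5 ft/s and 97400 mph = 142853 ft/s.
15636.5 − 142853 ≈ -127200 ft/s.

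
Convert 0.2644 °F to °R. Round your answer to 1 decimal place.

459.9 °R

°R = °F + 459.67.
Applying the formula gives 459.9 °R.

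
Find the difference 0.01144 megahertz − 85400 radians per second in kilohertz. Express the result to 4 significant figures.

-2.152 kHz

0.01144 MHz = 11.4400 kHz and 85400 rad/s = 13.5918 kHz.
11.4400 − 13.5918 ≈ -2.152 kHz.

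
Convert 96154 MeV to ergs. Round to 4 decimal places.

1 MeV = 1.60218e-6 erg.
So 96154 × 1.60218e-6 ≈ 0.1541 erg.

0.1541 ergs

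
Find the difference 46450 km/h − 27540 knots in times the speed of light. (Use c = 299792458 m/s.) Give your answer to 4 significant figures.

46450 km/h = 4.30390e-5 c and 27540 kn = 4.72587e-5 c.
4.30390e-5 − 4.72587e-5 ≈ -4.220e-6 c.

-4.220e-6 c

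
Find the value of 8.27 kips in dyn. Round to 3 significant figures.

3.68 × 10^9 dynes

1 kip = 4.44822 × 10^8 dyn.
8.27 × 4.44822 × 10^8 ≈ 3.68 × 10^9 dyn.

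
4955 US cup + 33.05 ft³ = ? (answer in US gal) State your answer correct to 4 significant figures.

4955 US cup = 309.6875 US gal and 33.05 ft³ = 247.2312 US gal.
309.6875 + 247.2312 ≈ 556.9 US gal.

556.9 US gal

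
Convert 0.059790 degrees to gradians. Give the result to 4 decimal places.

0.0664 gradians

1 ° = 1.11111 gradians.
0.059790 × 1.11111 ≈ 0.0664 grad.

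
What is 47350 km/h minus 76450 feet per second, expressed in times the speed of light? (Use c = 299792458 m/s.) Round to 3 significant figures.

-3.39e-5 c

47350 km/h = 4.38729e-5 c and 76450 ft/s = 7.77270e-5 c.
4.38729e-5 − 7.77270e-5 ≈ -3.39e-5 c.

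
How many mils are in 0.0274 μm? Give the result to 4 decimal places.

0.0011 mil

1 μm = 0.0393701 mil.
Then 0.0274 × 0.0393701 ≈ 0.0011 mil.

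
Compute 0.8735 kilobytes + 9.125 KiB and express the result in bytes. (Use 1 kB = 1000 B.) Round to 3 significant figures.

10200 B

0.8735 kB = 873.500 B and 9.125 KiB = 9344.00 B.
873.500 + 9344.00 ≈ 10200 B.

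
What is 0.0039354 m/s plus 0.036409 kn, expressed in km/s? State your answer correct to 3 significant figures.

2.27e-5 kilometers per second

0.0039354 m/s = 3.93540e-6 km/s and 0.036409 kn = 1.87304e-5 km/s.
3.93540e-6 + 1.87304e-5 ≈ 2.27e-5 km/s.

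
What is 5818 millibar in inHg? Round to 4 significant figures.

171.8 inHg

1 millibar = 0.0295300 inHg.
Then 5818 × 0.0295300 ≈ 171.8 inHg.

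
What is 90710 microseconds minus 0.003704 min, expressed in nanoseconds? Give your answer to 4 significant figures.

-1.315 × 10^8 ns

90710 μs = 9.07100 × 10^7 ns and 0.003704 min = 2.22240 × 10^8 ns.
9.07100 × 10^7 − 2.22240 × 10^8 ≈ -1.315 × 10^8 ns.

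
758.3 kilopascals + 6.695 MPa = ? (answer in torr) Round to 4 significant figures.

55900 torr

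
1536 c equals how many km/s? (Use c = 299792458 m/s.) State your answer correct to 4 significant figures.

4.605e+8 km/s

1 speed of light = 299792 kilometers per second.
Thus 1536 × 299792 ≈ 4.605e+8 km/s.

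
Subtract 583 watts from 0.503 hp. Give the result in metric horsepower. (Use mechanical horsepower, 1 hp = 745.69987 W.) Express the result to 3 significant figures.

-0.283 metric horsepower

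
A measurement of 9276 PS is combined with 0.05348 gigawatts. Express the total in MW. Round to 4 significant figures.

60.30 MW

9276 PS = 6.82249 MW and 0.05348 GW = 53.4800 MW.
6.82249 + 53.4800 ≈ 60.30 MW.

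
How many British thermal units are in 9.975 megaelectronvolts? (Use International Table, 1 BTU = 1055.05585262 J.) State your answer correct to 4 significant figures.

1 MeV = 1.51857 × 10^-16 British thermal units.
So 9.975 × 1.51857 × 10^-16 ≈ 1.515 × 10^-15 BTU.

1.515 × 10^-15 BTU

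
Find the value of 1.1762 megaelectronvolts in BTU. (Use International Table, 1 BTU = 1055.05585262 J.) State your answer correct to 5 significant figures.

1.7861e-16 BTU

1 megaelectronvolt = 1.51857e-16 British thermal units.
Thus 1.1762 × 1.51857e-16 ≈ 1.7861e-16 BTU.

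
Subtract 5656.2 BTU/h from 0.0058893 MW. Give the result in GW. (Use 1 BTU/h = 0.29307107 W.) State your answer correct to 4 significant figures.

4.232 × 10^-6 gigawatts

0.0058893 MW = 5.88930 × 10^-6 GW and 5656.2 BTU/h = 1.65767 × 10^-6 GW.
5.88930 × 10^-6 − 1.65767 × 10^-6 ≈ 4.232 × 10^-6 GW.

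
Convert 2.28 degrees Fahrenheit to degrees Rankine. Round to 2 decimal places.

°R = °F + 459.67.
Applying the formula gives 461.95 °R.

461.95 degrees Rankine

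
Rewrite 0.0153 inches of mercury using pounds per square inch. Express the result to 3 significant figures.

0.00751 psi

1 inch of mercury = 0.491154 psi.
Thus 0.0153 × 0.491154 ≈ 0.00751 psi.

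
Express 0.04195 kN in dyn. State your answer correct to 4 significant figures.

4.195 × 10^6 dynes

1 kN = 1.00000 × 10^8 dyn.
Then 0.04195 × 1.00000 × 10^8 ≈ 4.195 × 10^6 dyn.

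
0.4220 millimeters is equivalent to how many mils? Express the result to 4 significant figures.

1 millimeter = 39.3701 mil.
0.4220 × 39.3701 ≈ 16.61 mil.

16.61 mil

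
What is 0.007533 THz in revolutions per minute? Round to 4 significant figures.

1 THz = 6.00000 × 10^13 revolutions per minute.
Thus 0.007533 × 6.00000 × 10^13 ≈ 4.520 × 10^11 rpm.

4.520 × 10^11 rpm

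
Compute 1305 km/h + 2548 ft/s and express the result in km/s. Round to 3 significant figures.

1.14 km/s

1305 km/h = 0.362500 km/s and 2548 ft/s = 0.776630 km/s.
0.362500 + 0.776630 ≈ 1.14 km/s.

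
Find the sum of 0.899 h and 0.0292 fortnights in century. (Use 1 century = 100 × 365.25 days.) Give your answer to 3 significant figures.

1.22e-5 centuries

0.899 h = 1.02555e-6 century and 0.0292 fortnight = 1.11923e-5 century.
1.02555e-6 + 1.11923e-5 ≈ 1.22e-5 century.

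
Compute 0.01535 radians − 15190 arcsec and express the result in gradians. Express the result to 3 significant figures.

-3.71 grad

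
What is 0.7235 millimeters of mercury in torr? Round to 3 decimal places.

1 millimeter of mercury = 1.0000001 torr.
Thus 0.7235 × 1.0000001 ≈ 0.724 torr.

0.724 torr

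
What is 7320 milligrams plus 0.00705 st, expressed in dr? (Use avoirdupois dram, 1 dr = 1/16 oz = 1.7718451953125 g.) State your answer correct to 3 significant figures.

29.4 dr

7320 mg = 4.13129 dr and 0.00705 st = 25.2672 dr.
4.13129 + 25.2672 ≈ 29.4 dr.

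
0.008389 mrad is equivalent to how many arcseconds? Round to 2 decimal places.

1 mrad = 206.265 arcseconds.
Then 0.008389 × 206.265 ≈ 1.73 arcsec.

1.73 arcseconds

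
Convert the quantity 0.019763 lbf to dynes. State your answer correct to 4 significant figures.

1 pound-force = 444822 dynes.
0.019763 × 444822 ≈ 8791 dyn.

8791 dyn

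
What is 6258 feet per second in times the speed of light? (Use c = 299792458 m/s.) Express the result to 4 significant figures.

6.363 × 10^-6 c

1 foot per second = 1.01670 × 10^-9 c.
6258 × 1.01670 × 10^-9 ≈ 6.363 × 10^-6 c.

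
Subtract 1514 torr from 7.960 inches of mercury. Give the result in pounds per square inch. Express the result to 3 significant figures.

7.960 inHg = 3.90959 psi and 1514 torr = 29.2759 psi.
3.90959 − 29.2759 ≈ -25.4 psi.

-25.4 pounds per square inch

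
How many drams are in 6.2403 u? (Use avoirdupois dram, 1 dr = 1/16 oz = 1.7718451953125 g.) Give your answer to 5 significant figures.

5.8483 × 10^-24 dr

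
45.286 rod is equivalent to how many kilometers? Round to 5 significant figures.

1 rod = 0.00502920 km.
45.286 × 0.00502920 ≈ 0.22775 km.

0.22775 km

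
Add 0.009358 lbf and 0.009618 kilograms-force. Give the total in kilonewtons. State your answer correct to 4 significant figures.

0.009358 lbf = 4.16265e-5 kN and 0.009618 kgf = 9.43204e-5 kN.
4.16265e-5 + 9.43204e-5 ≈ 0.0001359 kN.

0.0001359 kN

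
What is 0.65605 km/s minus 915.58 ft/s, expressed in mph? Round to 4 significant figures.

843.3 miles per hour

0.65605 km/s = 1467.54 mph and 915.58 ft/s = 624.259 mph.
1467.54 − 624.259 ≈ 843.3 mph.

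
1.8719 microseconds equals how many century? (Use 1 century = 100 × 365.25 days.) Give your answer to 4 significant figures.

1 μs = 3.16881 × 10^-16 century.
1.8719 × 3.16881 × 10^-16 ≈ 5.932 × 10^-16 century.

5.932 × 10^-16 century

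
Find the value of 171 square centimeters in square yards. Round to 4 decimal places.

1 square centimeter = 0.000119599 square yards.
So 171 × 0.000119599 ≈ 0.0205 yd².

0.0205 square yards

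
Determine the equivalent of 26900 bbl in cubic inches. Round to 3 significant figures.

2.61 × 10^8 in³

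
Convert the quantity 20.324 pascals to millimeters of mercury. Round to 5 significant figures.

0.15244 mmHg

1 Pa = 0.00750062 mmHg.
Then 20.324 × 0.00750062 ≈ 0.15244 mmHg.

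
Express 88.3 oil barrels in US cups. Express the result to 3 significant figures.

59300 US cups

1 bbl = 672.000 US cup.
Then 88.3 × 672.000 ≈ 59300 US cup.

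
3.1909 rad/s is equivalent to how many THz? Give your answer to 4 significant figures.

1 rad/s = 1.59155e-13 terahertz.
So 3.1909 × 1.59155e-13 ≈ 5.078e-13 THz.

5.078e-13 terahertz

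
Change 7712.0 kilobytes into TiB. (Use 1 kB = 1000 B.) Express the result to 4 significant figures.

7.014 × 10^-6 tebibytes

1 kilobyte = 9.09495 × 10^-10 TiB.
Thus 7712.0 × 9.09495 × 10^-10 ≈ 7.014 × 10^-6 TiB.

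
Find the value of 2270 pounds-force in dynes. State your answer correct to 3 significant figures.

1 lbf = 444822 dyn.
So 2270 × 444822 ≈ 1.01 × 10^9 dyn.

1.01 × 10^9 dyn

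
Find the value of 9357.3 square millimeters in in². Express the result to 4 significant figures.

14.50 square inches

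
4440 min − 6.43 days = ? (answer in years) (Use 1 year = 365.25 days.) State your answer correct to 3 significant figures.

4440 min = 0.00844171 yr and 6.43 d = 0.0176044 yr.
0.00844171 − 0.0176044 ≈ -0.00916 yr.

-0.00916 years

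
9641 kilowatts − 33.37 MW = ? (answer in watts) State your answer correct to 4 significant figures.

9641 kW = 9.64100 × 10^6 W and 33.37 MW = 3.33700 × 10^7 W.
9.64100 × 10^6 − 3.33700 × 10^7 ≈ -2.373 × 10^7 W.

-2.373 × 10^7 watts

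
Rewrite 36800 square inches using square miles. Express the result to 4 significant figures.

9.167e-6 mi²

1 square inch = 2.49098e-10 mi².
So 36800 × 2.49098e-10 ≈ 9.167e-6 mi².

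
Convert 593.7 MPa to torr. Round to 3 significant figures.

4.45e+6 torr

1 megapascal = 7500.62 torr.
593.7 × 7500.62 ≈ 4.45e+6 torr.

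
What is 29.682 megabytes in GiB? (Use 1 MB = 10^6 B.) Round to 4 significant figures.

1 MB = 0.000931323 gibibytes.
Thus 29.682 × 0.000931323 ≈ 0.02764 GiB.

0.02764 GiB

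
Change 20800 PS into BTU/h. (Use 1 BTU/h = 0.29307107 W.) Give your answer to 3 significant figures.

5.22 × 10^7 BTU per hour

1 PS = 2509.63 BTU per hour.
Then 20800 × 2509.63 ≈ 5.22 × 10^7 BTU/h.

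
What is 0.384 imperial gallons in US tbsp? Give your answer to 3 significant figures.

118 US tbsp

1 imp gal = 307.443 US tablespoons.
0.384 × 307.443 ≈ 118 US tbsp.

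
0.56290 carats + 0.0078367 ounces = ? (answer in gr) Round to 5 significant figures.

5.1659 grains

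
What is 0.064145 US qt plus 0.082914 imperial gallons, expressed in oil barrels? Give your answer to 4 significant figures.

0.064145 US qt = 0.000381815 bbl and 0.082914 imp gal = 0.00237085 bbl.
0.000381815 + 0.00237085 ≈ 0.002753 bbl.

0.002753 bbl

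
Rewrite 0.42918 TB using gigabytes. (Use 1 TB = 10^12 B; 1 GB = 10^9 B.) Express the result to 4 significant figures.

429.2 GB

1 TB = 1000.00 GB.
So 0.42918 × 1000.00 ≈ 429.2 GB.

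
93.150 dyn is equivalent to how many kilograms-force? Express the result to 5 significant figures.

9.4987e-5 kgf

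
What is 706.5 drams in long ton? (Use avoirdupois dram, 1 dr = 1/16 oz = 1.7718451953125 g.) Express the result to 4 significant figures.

1 dr = 1.74386 × 10^-6 long tons.
So 706.5 × 1.74386 × 10^-6 ≈ 0.001232 long ton.

0.001232 long tons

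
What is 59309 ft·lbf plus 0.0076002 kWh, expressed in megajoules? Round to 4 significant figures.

59309 ft·lbf = 0.0804122 MJ and 0.0076002 kWh = 0.0273607 MJ.
0.0804122 + 0.0273607 ≈ 0.1078 MJ.

0.1078 MJ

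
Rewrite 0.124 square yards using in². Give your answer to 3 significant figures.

1 yd² = 1296.00 in².
0.124 × 1296.00 ≈ 161 in².

161 square inches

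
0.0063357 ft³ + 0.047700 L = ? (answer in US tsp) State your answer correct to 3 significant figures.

46.1 US tsp

0.0063357 ft³ = 36.3988 US tsp and 0.047700 L = 9.67757 US tsp.
36.3988 + 9.67757 ≈ 46.1 US tsp.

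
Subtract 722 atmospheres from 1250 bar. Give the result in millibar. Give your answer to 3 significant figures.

1250 bar = 1250000 mbar and 722 atm = 731566.5 mbar.
1250000 − 731566.5 ≈ 518000 mbar.

518000 mbar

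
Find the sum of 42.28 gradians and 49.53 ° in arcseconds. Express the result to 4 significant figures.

315300 arcseconds

42.28 grad = 136987 arcsec and 49.53 ° = 178308 arcsec.
136987 + 178308 ≈ 315300 arcsec.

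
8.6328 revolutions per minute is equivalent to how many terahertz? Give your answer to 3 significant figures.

1.44 × 10^-13 THz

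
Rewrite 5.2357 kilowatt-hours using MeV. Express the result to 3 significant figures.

1.18 × 10^20 MeV

1 kilowatt-hour = 2.24694 × 10^19 MeV.
Then 5.2357 × 2.24694 × 10^19 ≈ 1.18 × 10^20 MeV.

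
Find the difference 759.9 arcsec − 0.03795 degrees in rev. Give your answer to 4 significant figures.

759.9 arcsec = 0.000586343 rev and 0.03795 ° = 0.000105417 rev.
0.000586343 − 0.000105417 ≈ 0.0004809 rev.

0.0004809 revolutions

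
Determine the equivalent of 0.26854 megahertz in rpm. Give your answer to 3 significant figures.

1.61 × 10^7 rpm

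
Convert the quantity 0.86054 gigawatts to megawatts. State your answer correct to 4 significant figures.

860.5 MW

1 GW = 1000.00 MW.
Then 0.86054 × 1000.00 ≈ 860.5 MW.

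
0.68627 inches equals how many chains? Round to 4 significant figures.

0.0008665 chain

1 in = 0.00126263 chain.
So 0.68627 × 0.00126263 ≈ 0.0008665 chain.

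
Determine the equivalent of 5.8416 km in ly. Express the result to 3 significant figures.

1 km = 1.05700 × 10^-13 light-years.
So 5.8416 × 1.05700 × 10^-13 ≈ 6.17 × 10^-13 ly.

6.17 × 10^-13 ly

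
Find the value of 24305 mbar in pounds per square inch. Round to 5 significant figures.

352.51 psi

1 millibar = 0.0145038 psi.
Thus 24305 × 0.0145038 ≈ 352.51 psi.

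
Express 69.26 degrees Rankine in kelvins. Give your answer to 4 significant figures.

38.48 kelvins

°R = K × 9/5.
Applying the formula gives 38.48 K.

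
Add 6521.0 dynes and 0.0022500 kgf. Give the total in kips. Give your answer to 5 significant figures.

6521.0 dyn = 1.46598 × 10^-5 kip and 0.0022500 kgf = 4.96040 × 10^-6 kip.
1.46598 × 10^-5 + 4.96040 × 10^-6 ≈ 1.9620 × 10^-5 kip.

1.9620 × 10^-5 kip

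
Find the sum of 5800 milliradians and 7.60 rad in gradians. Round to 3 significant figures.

853 grad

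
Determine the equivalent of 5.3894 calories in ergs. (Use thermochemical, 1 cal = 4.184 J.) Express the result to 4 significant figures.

2.255e+8 ergs

1 cal = 4.18400e+7 ergs.
Then 5.3894 × 4.18400e+7 ≈ 2.255e+8 erg.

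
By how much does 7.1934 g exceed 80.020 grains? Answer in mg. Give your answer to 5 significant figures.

2008.2 mg

7.1934 g = 7193.40 mg and 80.020 gr = 5185.21 mg.
7193.40 − 5185.21 ≈ 2008.2 mg.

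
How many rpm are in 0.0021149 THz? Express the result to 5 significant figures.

1 terahertz = 6.00000 × 10^13 rpm.
Then 0.0021149 × 6.00000 × 10^13 ≈ 1.2689 × 10^11 rpm.

1.2689 × 10^11 rpm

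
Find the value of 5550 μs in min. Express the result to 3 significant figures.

1 μs = 1.66667e-8 minutes.
So 5550 × 1.66667e-8 ≈ 9.25e-5 min.

9.25e-5 min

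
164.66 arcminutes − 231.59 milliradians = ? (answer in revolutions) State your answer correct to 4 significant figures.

-0.02924 revolutions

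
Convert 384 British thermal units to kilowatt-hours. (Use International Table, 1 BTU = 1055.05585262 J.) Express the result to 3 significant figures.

0.113 kilowatt-hours

1 British thermal unit = 0.000293071 kWh.
384 × 0.000293071 ≈ 0.113 kWh.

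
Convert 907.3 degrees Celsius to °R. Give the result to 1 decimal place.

2124.8 degrees Rankine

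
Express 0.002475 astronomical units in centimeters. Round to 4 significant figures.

1 astronomical unit = 1.49598e+13 centimeters.
Then 0.002475 × 1.49598e+13 ≈ 3.703e+10 cm.

3.703e+10 cm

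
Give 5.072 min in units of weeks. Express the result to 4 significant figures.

0.0005032 weeks

1 minute = 9.92063 × 10^-5 weeks.
Thus 5.072 × 9.92063 × 10^-5 ≈ 0.0005032 wk.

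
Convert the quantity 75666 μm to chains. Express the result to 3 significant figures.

0.00376 chains

1 micrometer = 4.97097 × 10^-8 chains.
75666 × 4.97097 × 10^-8 ≈ 0.00376 chain.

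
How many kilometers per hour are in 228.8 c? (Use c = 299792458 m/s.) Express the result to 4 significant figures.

2.469 × 10^11 km/h

1 speed of light = 1.07925 × 10^9 km/h.
228.8 × 1.07925 × 10^9 ≈ 2.469 × 10^11 km/h.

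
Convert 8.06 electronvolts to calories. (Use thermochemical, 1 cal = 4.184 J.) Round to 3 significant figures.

1 electronvolt = 3.82929 × 10^-20 cal.
8.06 × 3.82929 × 10^-20 ≈ 3.09 × 10^-19 cal.

3.09 × 10^-19 cal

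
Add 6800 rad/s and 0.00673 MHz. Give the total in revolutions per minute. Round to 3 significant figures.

6800 rad/s = 64935.2 rpm and 0.00673 MHz = 403800 rpm.
64935.2 + 403800 ≈ 469000 rpm.

469000 revolutions per minute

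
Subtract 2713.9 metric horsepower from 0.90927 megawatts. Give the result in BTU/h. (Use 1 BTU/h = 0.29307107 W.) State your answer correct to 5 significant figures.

0.90927 MW = 3.10256e+6 BTU/h and 2713.9 PS = 6.81087e+6 BTU/h.
3.10256e+6 − 6.81087e+6 ≈ -3.7083e+6 BTU/h.

-3.7083e+6 BTU per hour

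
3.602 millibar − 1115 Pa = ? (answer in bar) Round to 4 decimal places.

-0.0075 bar

3.602 mbar = 0.00360200 bar and 1115 Pa = 0.0111500 bar.
0.00360200 − 0.0111500 ≈ -0.0075 bar.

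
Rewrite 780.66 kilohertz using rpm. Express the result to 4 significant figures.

4.684 × 10^7 rpm

1 kHz = 60000.0 rpm.
So 780.66 × 60000.0 ≈ 4.684 × 10^7 rpm.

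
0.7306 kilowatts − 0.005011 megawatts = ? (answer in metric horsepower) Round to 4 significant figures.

-5.820 PS

0.7306 kW = 0.993340 PS and 0.005011 MW = 6.81306 PS.
0.993340 − 6.81306 ≈ -5.820 PS.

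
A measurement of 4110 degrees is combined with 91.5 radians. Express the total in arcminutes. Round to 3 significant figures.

561000 arcminutes

4110 ° = 246600 arcmin and 91.5 rad = 314554 arcmin.
246600 + 314554 ≈ 561000 arcmin.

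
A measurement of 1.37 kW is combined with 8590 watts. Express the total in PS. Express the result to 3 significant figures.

1.37 kW = 1.86268 PS and 8590 W = 11.6791 PS.
1.86268 + 11.6791 ≈ 13.5 PS.

13.5 metric horsepower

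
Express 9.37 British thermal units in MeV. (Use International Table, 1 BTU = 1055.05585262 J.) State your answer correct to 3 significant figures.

6.17e+16 MeV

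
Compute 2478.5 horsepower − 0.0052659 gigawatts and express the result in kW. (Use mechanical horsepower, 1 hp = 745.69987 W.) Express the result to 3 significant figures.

-3420 kilowatts

2478.5 hp = 1848.22 kW and 0.0052659 GW = 5265.90 kW.
1848.22 − 5265.90 ≈ -3420 kW.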